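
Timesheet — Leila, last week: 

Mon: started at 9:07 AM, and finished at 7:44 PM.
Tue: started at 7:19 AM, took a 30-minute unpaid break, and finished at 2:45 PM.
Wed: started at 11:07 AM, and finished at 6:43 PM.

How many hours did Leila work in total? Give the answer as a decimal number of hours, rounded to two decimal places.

25.15 hours

Mon: 9:07 AM–7:44 PM = 10 h 37 min
Tue: 7:19 AM–2:45 PM = 7 h 26 min; less 30 min break → 6 h 56 min
Wed: 11:07 AM–6:43 PM = 7 h 36 min
Total: 10 h 37 min + 6 h 56 min + 7 h 36 min = 25 h 9 min.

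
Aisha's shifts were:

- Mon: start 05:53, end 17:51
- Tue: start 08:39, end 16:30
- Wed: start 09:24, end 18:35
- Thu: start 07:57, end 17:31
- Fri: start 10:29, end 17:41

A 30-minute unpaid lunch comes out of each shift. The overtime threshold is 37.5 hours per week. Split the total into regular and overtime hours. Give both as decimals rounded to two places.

Mon: 05:53–17:51 = 11 h 58 min; less 30 min break → 11 h 28 min
Tue: 08:39–16:30 = 7 h 51 min; less 30 min break → 7 h 21 min
Wed: 09:24–18:35 = 9 h 11 min; less 30 min break → 8 h 41 min
Thu: 07:57–17:31 = 9 h 34 min; less 30 min break → 9 h 4 min
Fri: 10:29–17:41 = 7 h 12 min; less 30 min break → 6 h 42 min
Total worked: 43 h 16 min = 43.27 h.
Threshold 37.5 h → overtime 5 h 46 min, regular 37 h 30 min.

Regular 37.50 hours, overtime 5.77 hours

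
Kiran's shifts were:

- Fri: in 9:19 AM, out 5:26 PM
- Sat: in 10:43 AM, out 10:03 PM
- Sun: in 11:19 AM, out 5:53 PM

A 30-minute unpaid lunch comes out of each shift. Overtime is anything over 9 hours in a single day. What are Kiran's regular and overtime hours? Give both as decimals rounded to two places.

Regular 22.68 hours, overtime 1.83 hours

Fri: 9:19 AM–5:26 PM = 8 h 7 min; less 30 min break → 7 h 37 min
Sat: 10:43 AM–10:03 PM = 11 h 20 min; less 30 min break → 10 h 50 min
Sun: 11:19 AM–5:53 PM = 6 h 34 min; less 30 min break → 6 h 4 min
Fri reg 7 h 37 min / OT 0 h 0 min; Sat reg 9 h 0 min / OT 1 h 50 min; Sun reg 6 h 4 min / OT 0 h 0 min.
Totals: regular 22 h 41 min, overtime 1 h 50 min.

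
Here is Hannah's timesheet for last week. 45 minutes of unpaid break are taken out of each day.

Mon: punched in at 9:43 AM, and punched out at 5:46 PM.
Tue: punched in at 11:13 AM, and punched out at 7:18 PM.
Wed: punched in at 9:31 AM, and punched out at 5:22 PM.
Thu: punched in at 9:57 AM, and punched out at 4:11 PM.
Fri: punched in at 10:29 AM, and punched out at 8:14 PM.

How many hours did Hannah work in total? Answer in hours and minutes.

Mon: 9:43 AM–5:46 PM = 8 h 3 min; less 45 min break → 7 h 18 min
Tue: 11:13 AM–7:18 PM = 8 h 5 min; less 45 min break → 7 h 20 min
Wed: 9:31 AM–5:22 PM = 7 h 51 min; less 45 min break → 7 h 6 min
Thu: 9:57 AM–4:11 PM = 6 h 14 min; less 45 min break → 5 h 29 min
Fri: 10:29 AM–8:14 PM = 9 h 45 min; less 45 min break → 9 h 0 min
Total: 7 h 18 min + 7 h 20 min + 7 h 6 min + 5 h 29 min + 9 h 0 min = 36 h 13 min.

36 h 13 min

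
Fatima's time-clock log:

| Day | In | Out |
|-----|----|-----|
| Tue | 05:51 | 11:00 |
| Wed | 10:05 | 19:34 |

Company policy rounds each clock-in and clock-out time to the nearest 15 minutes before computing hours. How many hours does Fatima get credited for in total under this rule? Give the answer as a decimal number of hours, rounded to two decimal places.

14.75 hours

Tue: in 05:51→05:45, out 11:00→11:00; 5 h 15 min
Wed: in 10:05→10:00, out 19:34→19:30; 9 h 30 min
Total credited: 14 h 45 min.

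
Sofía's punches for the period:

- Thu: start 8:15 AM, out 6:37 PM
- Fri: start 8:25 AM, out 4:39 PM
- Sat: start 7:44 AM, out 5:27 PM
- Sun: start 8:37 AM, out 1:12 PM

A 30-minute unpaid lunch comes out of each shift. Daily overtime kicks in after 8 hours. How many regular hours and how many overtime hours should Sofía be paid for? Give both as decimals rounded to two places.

Regular 27.82 hours, overtime 3.08 hours

Thu: 8:15 AM–6:37 PM = 10 h 22 min; less 30 min break → 9 h 52 min
Fri: 8:25 AM–4:39 PM = 8 h 14 min; less 30 min break → 7 h 44 min
Sat: 7:44 AM–5:27 PM = 9 h 43 min; less 30 min break → 9 h 13 min
Sun: 8:37 AM–1:12 PM = 4 h 35 min; less 30 min break → 4 h 5 min
Thu reg 8 h 0 min / OT 1 h 52 min; Fri reg 7 h 44 min / OT 0 h 0 min; Sat reg 8 h 0 min / OT 1 h 13 min; Sun reg 4 h 5 min / OT 0 h 0 min.
Totals: regular 27 h 49 min, overtime 3 h 5 min.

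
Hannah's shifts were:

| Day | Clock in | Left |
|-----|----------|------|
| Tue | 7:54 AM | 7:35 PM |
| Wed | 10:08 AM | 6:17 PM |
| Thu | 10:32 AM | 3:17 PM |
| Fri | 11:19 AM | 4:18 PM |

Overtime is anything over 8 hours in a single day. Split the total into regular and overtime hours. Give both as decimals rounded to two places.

Tue: 7:54 AM–7:35 PM = 11 h 41 min
Wed: 10:08 AM–6:17 PM = 8 h 9 min
Thu: 10:32 AM–3:17 PM = 4 h 45 min
Fri: 11:19 AM–4:18 PM = 4 h 59 min
Tue reg 8 h 0 min / OT 3 h 41 min; Wed reg 8 h 0 min / OT 0 h 9 min; Thu reg 4 h 45 min / OT 0 h 0 min; Fri reg 4 h 59 min / OT 0 h 0 min.
Totals: regular 25 h 44 min, overtime 3 h 50 min.

Regular 25.73 hours, overtime 3.83 hours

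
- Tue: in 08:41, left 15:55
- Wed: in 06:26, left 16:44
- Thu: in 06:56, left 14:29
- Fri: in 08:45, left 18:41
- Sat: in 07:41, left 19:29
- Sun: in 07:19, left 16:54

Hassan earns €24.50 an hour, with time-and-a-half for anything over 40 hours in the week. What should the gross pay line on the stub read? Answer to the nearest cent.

Tue: 08:41–15:55 = 7 h 14 min
Wed: 06:26–16:44 = 10 h 18 min
Thu: 06:56–14:29 = 7 h 33 min
Fri: 08:45–18:41 = 9 h 56 min
Sat: 07:41–19:29 = 11 h 48 min
Sun: 07:19–16:54 = 9 h 35 min
Total worked: 56 h 24 min = 3384 min.
Regular 40 h 0 min = 2400 min at €24.50/h; overtime 16 h 24 min = 984 min at €36.75/h.
Pay = (2400 × €24.50 + 984 × €36.75) ÷ 60 = €1582.70.

€1582.70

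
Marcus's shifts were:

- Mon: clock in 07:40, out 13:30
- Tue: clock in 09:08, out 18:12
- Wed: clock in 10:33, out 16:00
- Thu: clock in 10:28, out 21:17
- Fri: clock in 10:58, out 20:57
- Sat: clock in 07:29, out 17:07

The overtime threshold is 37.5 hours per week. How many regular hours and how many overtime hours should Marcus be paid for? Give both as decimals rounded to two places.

Regular 37.50 hours, overtime 13.28 hours

Mon: 07:40–13:30 = 5 h 50 min
Tue: 09:08–18:12 = 9 h 4 min
Wed: 10:33–16:00 = 5 h 27 min
Thu: 10:28–21:17 = 10 h 49 min
Fri: 10:58–20:57 = 9 h 59 min
Sat: 07:29–17:07 = 9 h 38 min
Total worked: 50 h 47 min = 50.78 h.
Threshold 37.5 h → overtime 13 h 17 min, regular 37 h 30 min.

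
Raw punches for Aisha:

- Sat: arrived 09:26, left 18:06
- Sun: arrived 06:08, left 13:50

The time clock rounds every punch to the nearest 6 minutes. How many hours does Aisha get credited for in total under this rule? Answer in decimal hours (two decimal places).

Sat: in 09:26→09:24, out 18:06→18:06; 8 h 42 min
Sun: in 06:08→06:06, out 13:50→13:48; 7 h 42 min
Total credited: 16 h 24 min.

16.40 hours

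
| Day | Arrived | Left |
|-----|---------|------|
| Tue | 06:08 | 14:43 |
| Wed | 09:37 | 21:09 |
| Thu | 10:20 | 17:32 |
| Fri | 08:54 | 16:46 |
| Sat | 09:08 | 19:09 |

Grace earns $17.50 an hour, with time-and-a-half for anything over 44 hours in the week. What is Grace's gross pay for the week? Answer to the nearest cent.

Tue: 06:08–14:43 = 8 h 35 min
Wed: 09:37–21:09 = 11 h 32 min
Thu: 10:20–17:32 = 7 h 12 min
Fri: 08:54–16:46 = 7 h 52 min
Sat: 09:08–19:09 = 10 h 1 min
Total worked: 45 h 12 min = 2712 min.
Regular 44 h 0 min = 2640 min at $17.50/h; overtime 1 h 12 min = 72 min at $26.25/h.
Pay = (2640 × $17.50 + 72 × $26.25) ÷ 60 = $801.50.

$801.50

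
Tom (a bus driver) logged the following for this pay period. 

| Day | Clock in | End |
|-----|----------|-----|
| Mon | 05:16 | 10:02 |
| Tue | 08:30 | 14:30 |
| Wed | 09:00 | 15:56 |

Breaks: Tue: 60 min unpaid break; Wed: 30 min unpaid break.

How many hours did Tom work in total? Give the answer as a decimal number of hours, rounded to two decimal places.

16.20 hours

Mon: 05:16–10:02 = 4 h 46 min
Tue: 08:30–14:30 = 6 h 0 min; less 60 min break → 5 h 0 min
Wed: 09:00–15:56 = 6 h 56 min; less 30 min break → 6 h 26 min
Total: 4 h 46 min + 5 h 0 min + 6 h 26 min = 16 h 12 min.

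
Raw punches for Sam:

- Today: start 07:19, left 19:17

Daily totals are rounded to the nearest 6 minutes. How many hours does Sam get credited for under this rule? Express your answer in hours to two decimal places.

12.00 hours

Today: 07:19–19:17 = 11 h 58 min → rounds to 12 h 0 min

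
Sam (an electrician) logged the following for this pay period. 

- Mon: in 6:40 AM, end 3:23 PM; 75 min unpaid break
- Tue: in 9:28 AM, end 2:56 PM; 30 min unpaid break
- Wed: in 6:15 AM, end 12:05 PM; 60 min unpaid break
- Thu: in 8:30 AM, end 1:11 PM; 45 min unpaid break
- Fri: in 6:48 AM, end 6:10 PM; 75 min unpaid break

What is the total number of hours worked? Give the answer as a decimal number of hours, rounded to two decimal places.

31.32 hours

Mon: 6:40 AM–3:23 PM = 8 h 43 min; less 75 min break → 7 h 28 min
Tue: 9:28 AM–2:56 PM = 5 h 28 min; less 30 min break → 4 h 58 min
Wed: 6:15 AM–12:05 PM = 5 h 50 min; less 60 min break → 4 h 50 min
Thu: 8:30 AM–1:11 PM = 4 h 41 min; less 45 min break → 3 h 56 min
Fri: 6:48 AM–6:10 PM = 11 h 22 min; less 75 min break → 10 h 7 min
Total: 7 h 28 min + 4 h 58 min + 4 h 50 min + 3 h 56 min + 10 h 7 min = 31 h 19 min.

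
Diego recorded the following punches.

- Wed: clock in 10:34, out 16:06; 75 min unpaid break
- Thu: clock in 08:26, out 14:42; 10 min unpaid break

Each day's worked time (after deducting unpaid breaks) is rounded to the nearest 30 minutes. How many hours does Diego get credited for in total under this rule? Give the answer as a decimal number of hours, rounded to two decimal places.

10.50 hours

Wed: 10:34–16:06 = 5 h 32 min − 75 min = 4 h 17 min → rounds to 4 h 30 min
Thu: 08:26–14:42 = 6 h 16 min − 10 min = 6 h 6 min → rounds to 6 h 0 min
Total credited: 10 h 30 min.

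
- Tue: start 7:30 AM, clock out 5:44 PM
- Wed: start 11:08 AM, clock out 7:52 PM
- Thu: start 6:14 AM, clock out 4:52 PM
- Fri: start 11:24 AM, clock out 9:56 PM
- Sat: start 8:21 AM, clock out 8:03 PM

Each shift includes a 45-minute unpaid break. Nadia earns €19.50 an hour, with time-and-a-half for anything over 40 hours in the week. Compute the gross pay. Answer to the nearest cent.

Tue: 7:30 AM–5:44 PM = 10 h 14 min; less 45 min break → 9 h 29 min
Wed: 11:08 AM–7:52 PM = 8 h 44 min; less 45 min break → 7 h 59 min
Thu: 6:14 AM–4:52 PM = 10 h 38 min; less 45 min break → 9 h 53 min
Fri: 11:24 AM–9:56 PM = 10 h 32 min; less 45 min break → 9 h 47 min
Sat: 8:21 AM–8:03 PM = 11 h 42 min; less 45 min break → 10 h 57 min
Total worked: 48 h 5 min = 2885 min.
Regular 40 h 0 min = 2400 min at €19.50/h; overtime 8 h 5 min = 485 min at €29.25/h.
Pay = (2400 × €19.50 + 485 × €29.25) ÷ 60 = €1016.44.

€1016.44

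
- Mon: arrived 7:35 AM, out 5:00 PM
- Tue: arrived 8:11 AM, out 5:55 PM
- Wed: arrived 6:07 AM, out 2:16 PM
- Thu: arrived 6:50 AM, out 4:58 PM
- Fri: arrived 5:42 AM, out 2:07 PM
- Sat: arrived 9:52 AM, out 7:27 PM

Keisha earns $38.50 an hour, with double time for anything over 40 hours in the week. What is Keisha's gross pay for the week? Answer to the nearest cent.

Mon: 7:35 AM–5:00 PM = 9 h 25 min
Tue: 8:11 AM–5:55 PM = 9 h 44 min
Wed: 6:07 AM–2:16 PM = 8 h 9 min
Thu: 6:50 AM–4:58 PM = 10 h 8 min
Fri: 5:42 AM–2:07 PM = 8 h 25 min
Sat: 9:52 AM–7:27 PM = 9 h 35 min
Total worked: 55 h 26 min = 3326 min.
Regular 40 h 0 min = 2400 min at $38.50/h; overtime 15 h 26 min = 926 min at $77.00/h.
Pay = (2400 × $38.50 + 926 × $77.00) ÷ 60 = $2728.37.

$2728.37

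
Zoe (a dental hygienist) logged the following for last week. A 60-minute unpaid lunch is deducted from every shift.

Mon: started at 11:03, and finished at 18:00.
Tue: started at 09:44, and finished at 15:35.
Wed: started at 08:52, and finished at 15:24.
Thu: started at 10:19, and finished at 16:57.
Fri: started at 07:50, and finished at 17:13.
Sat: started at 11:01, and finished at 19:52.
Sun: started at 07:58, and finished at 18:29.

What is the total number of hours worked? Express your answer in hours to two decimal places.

47.72 hours

Mon: 11:03–18:00 = 6 h 57 min; less 60 min break → 5 h 57 min
Tue: 09:44–15:35 = 5 h 51 min; less 60 min break → 4 h 51 min
Wed: 08:52–15:24 = 6 h 32 min; less 60 min break → 5 h 32 min
Thu: 10:19–16:57 = 6 h 38 min; less 60 min break → 5 h 38 min
Fri: 07:50–17:13 = 9 h 23 min; less 60 min break → 8 h 23 min
Sat: 11:01–19:52 = 8 h 51 min; less 60 min break → 7 h 51 min
Sun: 07:58–18:29 = 10 h 31 min; less 60 min break → 9 h 31 min
Total: 5 h 57 min + 4 h 51 min + 5 h 32 min + 5 h 38 min + 8 h 23 min + 7 h 51 min + 9 h 31 min = 47 h 43 min.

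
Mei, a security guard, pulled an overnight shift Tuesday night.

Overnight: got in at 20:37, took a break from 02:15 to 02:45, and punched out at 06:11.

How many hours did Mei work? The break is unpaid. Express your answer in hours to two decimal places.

Overnight: 20:37 → midnight = 3 h 23 min; midnight → 06:11 = 6 h 11 min; span 9 h 34 min; less 30 min break → 9 h 4 min

9.07 hours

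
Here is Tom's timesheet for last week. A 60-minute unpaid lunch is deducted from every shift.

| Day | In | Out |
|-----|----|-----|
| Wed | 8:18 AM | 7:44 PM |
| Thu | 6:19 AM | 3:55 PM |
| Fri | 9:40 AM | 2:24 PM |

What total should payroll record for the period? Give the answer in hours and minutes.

22 h 46 min

Wed: 8:18 AM–7:44 PM = 11 h 26 min; less 60 min break → 10 h 26 min
Thu: 6:19 AM–3:55 PM = 9 h 36 min; less 60 min break → 8 h 36 min
Fri: 9:40 AM–2:24 PM = 4 h 44 min; less 60 min break → 3 h 44 min
Total: 10 h 26 min + 8 h 36 min + 3 h 44 min = 22 h 46 min.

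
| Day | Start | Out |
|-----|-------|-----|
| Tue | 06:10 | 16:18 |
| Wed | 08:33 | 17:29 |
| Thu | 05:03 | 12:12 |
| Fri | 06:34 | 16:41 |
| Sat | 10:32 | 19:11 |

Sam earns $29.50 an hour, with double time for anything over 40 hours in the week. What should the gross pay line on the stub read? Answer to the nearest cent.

Tue: 06:10–16:18 = 10 h 8 min
Wed: 08:33–17:29 = 8 h 56 min
Thu: 05:03–12:12 = 7 h 9 min
Fri: 06:34–16:41 = 10 h 7 min
Sat: 10:32–19:11 = 8 h 39 min
Total worked: 44 h 59 min = 2699 min.
Regular 40 h 0 min = 2400 min at $29.50/h; overtime 4 h 59 min = 299 min at $59.00/h.
Pay = (2400 × $29.50 + 299 × $59.00) ÷ 60 = $1474.02.

$1474.02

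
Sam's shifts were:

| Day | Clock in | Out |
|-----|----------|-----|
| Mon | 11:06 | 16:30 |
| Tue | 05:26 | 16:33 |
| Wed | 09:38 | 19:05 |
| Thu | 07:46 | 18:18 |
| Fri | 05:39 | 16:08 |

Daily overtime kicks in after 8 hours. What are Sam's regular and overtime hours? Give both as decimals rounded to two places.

Regular 37.40 hours, overtime 9.58 hours

Mon: 11:06–16:30 = 5 h 24 min
Tue: 05:26–16:33 = 11 h 7 min
Wed: 09:38–19:05 = 9 h 27 min
Thu: 07:46–18:18 = 10 h 32 min
Fri: 05:39–16:08 = 10 h 29 min
Mon reg 5 h 24 min / OT 0 h 0 min; Tue reg 8 h 0 min / OT 3 h 7 min; Wed reg 8 h 0 min / OT 1 h 27 min; Thu reg 8 h 0 min / OT 2 h 32 min; Fri reg 8 h 0 min / OT 2 h 29 min.
Totals: regular 37 h 24 min, overtime 9 h 35 min.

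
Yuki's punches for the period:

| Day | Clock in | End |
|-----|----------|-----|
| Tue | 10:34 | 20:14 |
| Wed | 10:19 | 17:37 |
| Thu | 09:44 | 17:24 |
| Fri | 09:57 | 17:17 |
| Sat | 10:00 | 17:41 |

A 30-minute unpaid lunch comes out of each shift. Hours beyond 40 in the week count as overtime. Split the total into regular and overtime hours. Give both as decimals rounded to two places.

Tue: 10:34–20:14 = 9 h 40 min; less 30 min break → 9 h 10 min
Wed: 10:19–17:37 = 7 h 18 min; less 30 min break → 6 h 48 min
Thu: 09:44–17:24 = 7 h 40 min; less 30 min break → 7 h 10 min
Fri: 09:57–17:17 = 7 h 20 min; less 30 min break → 6 h 50 min
Sat: 10:00–17:41 = 7 h 41 min; less 30 min break → 7 h 11 min
Total worked: 37 h 9 min = 37.15 h.
Threshold 40 h → overtime 0 h 0 min, regular 37 h 9 min.

Regular 37.15 hours, overtime 0.00 hours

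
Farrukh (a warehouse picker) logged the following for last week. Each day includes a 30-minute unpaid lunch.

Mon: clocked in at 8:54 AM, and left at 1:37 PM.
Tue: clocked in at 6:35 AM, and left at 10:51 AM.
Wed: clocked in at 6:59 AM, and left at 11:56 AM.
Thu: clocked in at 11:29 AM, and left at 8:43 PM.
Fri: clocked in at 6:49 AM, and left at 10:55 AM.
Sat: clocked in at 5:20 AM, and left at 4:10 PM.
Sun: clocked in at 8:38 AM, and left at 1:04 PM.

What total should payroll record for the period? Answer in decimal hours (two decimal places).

39.03 hours

Mon: 8:54 AM–1:37 PM = 4 h 43 min; less 30 min break → 4 h 13 min
Tue: 6:35 AM–10:51 AM = 4 h 16 min; less 30 min break → 3 h 46 min
Wed: 6:59 AM–11:56 AM = 4 h 57 min; less 30 min break → 4 h 27 min
Thu: 11:29 AM–8:43 PM = 9 h 14 min; less 30 min break → 8 h 44 min
Fri: 6:49 AM–10:55 AM = 4 h 6 min; less 30 min break → 3 h 36 min
Sat: 5:20 AM–4:10 PM = 10 h 50 min; less 30 min break → 10 h 20 min
Sun: 8:38 AM–1:04 PM = 4 h 26 min; less 30 min break → 3 h 56 min
Total: 4 h 13 min + 3 h 46 min + 4 h 27 min + 8 h 44 min + 3 h 36 min + 10 h 20 min + 3 h 56 min = 39 h 2 min.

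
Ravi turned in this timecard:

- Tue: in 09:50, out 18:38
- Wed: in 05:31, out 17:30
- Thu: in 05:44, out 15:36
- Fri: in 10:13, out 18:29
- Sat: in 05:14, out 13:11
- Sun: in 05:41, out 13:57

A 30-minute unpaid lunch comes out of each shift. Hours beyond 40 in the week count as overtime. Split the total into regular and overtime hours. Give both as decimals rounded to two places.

Regular 40.00 hours, overtime 12.13 hours

Tue: 09:50–18:38 = 8 h 48 min; less 30 min break → 8 h 18 min
Wed: 05:31–17:30 = 11 h 59 min; less 30 min break → 11 h 29 min
Thu: 05:44–15:36 = 9 h 52 min; less 30 min break → 9 h 22 min
Fri: 10:13–18:29 = 8 h 16 min; less 30 min break → 7 h 46 min
Sat: 05:14–13:11 = 7 h 57 min; less 30 min break → 7 h 27 min
Sun: 05:41–13:57 = 8 h 16 min; less 30 min break → 7 h 46 min
Total worked: 52 h 8 min = 52.13 h.
Threshold 40 h → overtime 12 h 8 min, regular 40 h 0 min.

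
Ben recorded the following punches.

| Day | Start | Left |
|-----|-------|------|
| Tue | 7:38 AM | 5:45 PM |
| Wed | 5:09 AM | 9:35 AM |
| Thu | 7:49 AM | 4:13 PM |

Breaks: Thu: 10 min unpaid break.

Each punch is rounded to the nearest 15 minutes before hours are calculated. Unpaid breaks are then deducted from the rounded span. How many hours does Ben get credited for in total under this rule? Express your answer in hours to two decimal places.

Tue: in 7:38 AM→7:45 AM, out 5:45 PM→5:45 PM; 10 h 0 min
Wed: in 5:09 AM→5:15 AM, out 9:35 AM→9:30 AM; 4 h 15 min
Thu: in 7:49 AM→7:45 AM, out 4:13 PM→4:15 PM; 8 h 30 min − 10 min = 8 h 20 min
Total credited: 22 h 35 min.

22.58 hours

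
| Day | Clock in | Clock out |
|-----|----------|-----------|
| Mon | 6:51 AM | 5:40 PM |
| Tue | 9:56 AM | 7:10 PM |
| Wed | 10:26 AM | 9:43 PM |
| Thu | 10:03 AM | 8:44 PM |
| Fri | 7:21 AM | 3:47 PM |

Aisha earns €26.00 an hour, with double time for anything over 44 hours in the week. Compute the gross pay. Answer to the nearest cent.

€1479.40

Mon: 6:51 AM–5:40 PM = 10 h 49 min
Tue: 9:56 AM–7:10 PM = 9 h 14 min
Wed: 10:26 AM–9:43 PM = 11 h 17 min
Thu: 10:03 AM–8:44 PM = 10 h 41 min
Fri: 7:21 AM–3:47 PM = 8 h 26 min
Total worked: 50 h 27 min = 3027 min.
Regular 44 h 0 min = 2640 min at €26.00/h; overtime 6 h 27 min = 387 min at €52.00/h.
Pay = (2640 × €26.00 + 387 × €52.00) ÷ 60 = €1479.40.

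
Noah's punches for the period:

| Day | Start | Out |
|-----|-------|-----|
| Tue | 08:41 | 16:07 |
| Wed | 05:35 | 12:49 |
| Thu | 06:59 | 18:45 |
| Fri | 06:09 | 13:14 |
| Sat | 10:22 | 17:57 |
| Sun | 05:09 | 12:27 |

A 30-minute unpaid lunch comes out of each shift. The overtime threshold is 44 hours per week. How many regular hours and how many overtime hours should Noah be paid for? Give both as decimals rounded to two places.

Tue: 08:41–16:07 = 7 h 26 min; less 30 min break → 6 h 56 min
Wed: 05:35–12:49 = 7 h 14 min; less 30 min break → 6 h 44 min
Thu: 06:59–18:45 = 11 h 46 min; less 30 min break → 11 h 16 min
Fri: 06:09–13:14 = 7 h 5 min; less 30 min break → 6 h 35 min
Sat: 10:22–17:57 = 7 h 35 min; less 30 min break → 7 h 5 min
Sun: 05:09–12:27 = 7 h 18 min; less 30 min break → 6 h 48 min
Total worked: 45 h 24 min = 45.40 h.
Threshold 44 h → overtime 1 h 24 min, regular 44 h 0 min.

Regular 44.00 hours, overtime 1.40 hours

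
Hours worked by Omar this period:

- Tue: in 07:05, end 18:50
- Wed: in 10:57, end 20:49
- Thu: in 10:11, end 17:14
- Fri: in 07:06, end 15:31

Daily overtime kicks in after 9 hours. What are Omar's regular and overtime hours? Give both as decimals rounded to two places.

Regular 33.47 hours, overtime 3.62 hours

Tue: 07:05–18:50 = 11 h 45 min
Wed: 10:57–20:49 = 9 h 52 min
Thu: 10:11–17:14 = 7 h 3 min
Fri: 07:06–15:31 = 8 h 25 min
Tue reg 9 h 0 min / OT 2 h 45 min; Wed reg 9 h 0 min / OT 0 h 52 min; Thu reg 7 h 3 min / OT 0 h 0 min; Fri reg 8 h 25 min / OT 0 h 0 min.
Totals: regular 33 h 28 min, overtime 3 h 37 min.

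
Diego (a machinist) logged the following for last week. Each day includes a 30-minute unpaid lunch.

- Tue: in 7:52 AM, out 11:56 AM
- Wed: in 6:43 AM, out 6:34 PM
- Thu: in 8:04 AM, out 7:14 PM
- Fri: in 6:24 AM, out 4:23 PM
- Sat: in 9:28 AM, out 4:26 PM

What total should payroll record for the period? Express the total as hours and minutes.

Tue: 7:52 AM–11:56 AM = 4 h 4 min; less 30 min break → 3 h 34 min
Wed: 6:43 AM–6:34 PM = 11 h 51 min; less 30 min break → 11 h 21 min
Thu: 8:04 AM–7:14 PM = 11 h 10 min; less 30 min break → 10 h 40 min
Fri: 6:24 AM–4:23 PM = 9 h 59 min; less 30 min break → 9 h 29 min
Sat: 9:28 AM–4:26 PM = 6 h 58 min; less 30 min break → 6 h 28 min
Total: 3 h 34 min + 11 h 21 min + 10 h 40 min + 9 h 29 min + 6 h 28 min = 41 h 32 min.

41 h 32 min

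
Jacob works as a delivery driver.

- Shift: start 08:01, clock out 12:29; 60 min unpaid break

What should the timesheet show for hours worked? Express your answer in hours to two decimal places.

Shift: 08:01–12:29 = 4 h 28 min; less 60 min break → 3 h 28 min

3.47 hours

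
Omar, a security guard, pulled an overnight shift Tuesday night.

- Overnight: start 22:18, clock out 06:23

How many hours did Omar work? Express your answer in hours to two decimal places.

Overnight: 22:18 → midnight = 1 h 42 min; midnight → 06:23 = 6 h 23 min; span 8 h 5 min

8.08 hours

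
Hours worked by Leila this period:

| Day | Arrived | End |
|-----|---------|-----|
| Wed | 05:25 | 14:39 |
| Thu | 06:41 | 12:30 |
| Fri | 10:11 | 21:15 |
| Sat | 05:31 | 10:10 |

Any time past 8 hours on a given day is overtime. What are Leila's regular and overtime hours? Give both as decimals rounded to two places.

Wed: 05:25–14:39 = 9 h 14 min
Thu: 06:41–12:30 = 5 h 49 min
Fri: 10:11–21:15 = 11 h 4 min
Sat: 05:31–10:10 = 4 h 39 min
Wed reg 8 h 0 min / OT 1 h 14 min; Thu reg 5 h 49 min / OT 0 h 0 min; Fri reg 8 h 0 min / OT 3 h 4 min; Sat reg 4 h 39 min / OT 0 h 0 min.
Totals: regular 26 h 28 min, overtime 4 h 18 min.

Regular 26.47 hours, overtime 4.30 hours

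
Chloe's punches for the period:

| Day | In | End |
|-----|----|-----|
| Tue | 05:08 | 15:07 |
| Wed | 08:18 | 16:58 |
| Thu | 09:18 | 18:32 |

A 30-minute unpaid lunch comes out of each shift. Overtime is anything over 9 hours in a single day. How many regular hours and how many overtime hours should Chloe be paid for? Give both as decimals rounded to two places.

Regular 25.90 hours, overtime 0.48 hours

Tue: 05:08–15:07 = 9 h 59 min; less 30 min break → 9 h 29 min
Wed: 08:18–16:58 = 8 h 40 min; less 30 min break → 8 h 10 min
Thu: 09:18–18:32 = 9 h 14 min; less 30 min break → 8 h 44 min
Tue reg 9 h 0 min / OT 0 h 29 min; Wed reg 8 h 10 min / OT 0 h 0 min; Thu reg 8 h 44 min / OT 0 h 0 min.
Totals: regular 25 h 54 min, overtime 0 h 29 min.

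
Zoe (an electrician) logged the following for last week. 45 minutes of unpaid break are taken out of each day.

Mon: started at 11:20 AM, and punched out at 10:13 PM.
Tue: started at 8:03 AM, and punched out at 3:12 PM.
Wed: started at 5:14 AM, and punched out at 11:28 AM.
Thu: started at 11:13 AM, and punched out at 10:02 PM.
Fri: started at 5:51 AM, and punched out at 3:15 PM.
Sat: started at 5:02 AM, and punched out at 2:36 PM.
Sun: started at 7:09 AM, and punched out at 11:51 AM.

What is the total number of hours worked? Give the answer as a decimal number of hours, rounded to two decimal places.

Mon: 11:20 AM–10:13 PM = 10 h 53 min; less 45 min break → 10 h 8 min
Tue: 8:03 AM–3:12 PM = 7 h 9 min; less 45 min break → 6 h 24 min
Wed: 5:14 AM–11:28 AM = 6 h 14 min; less 45 min break → 5 h 29 min
Thu: 11:13 AM–10:02 PM = 10 h 49 min; less 45 min break → 10 h 4 min
Fri: 5:51 AM–3:15 PM = 9 h 24 min; less 45 min break → 8 h 39 min
Sat: 5:02 AM–2:36 PM = 9 h 34 min; less 45 min break → 8 h 49 min
Sun: 7:09 AM–11:51 AM = 4 h 42 min; less 45 min break → 3 h 57 min
Total: 10 h 8 min + 6 h 24 min + 5 h 29 min + 10 h 4 min + 8 h 39 min + 8 h 49 min + 3 h 57 min = 53 h 30 min.

53.50 hours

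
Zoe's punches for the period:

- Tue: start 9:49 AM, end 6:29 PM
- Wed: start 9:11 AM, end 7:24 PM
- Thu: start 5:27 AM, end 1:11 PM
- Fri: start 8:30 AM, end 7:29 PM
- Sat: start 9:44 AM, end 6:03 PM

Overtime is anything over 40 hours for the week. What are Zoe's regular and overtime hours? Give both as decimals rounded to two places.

Tue: 9:49 AM–6:29 PM = 8 h 40 min
Wed: 9:11 AM–7:24 PM = 10 h 13 min
Thu: 5:27 AM–1:11 PM = 7 h 44 min
Fri: 8:30 AM–7:29 PM = 10 h 59 min
Sat: 9:44 AM–6:03 PM = 8 h 19 min
Total worked: 45 h 55 min = 45.92 h.
Threshold 40 h → overtime 5 h 55 min, regular 40 h 0 min.

Regular 40.00 hours, overtime 5.92 hours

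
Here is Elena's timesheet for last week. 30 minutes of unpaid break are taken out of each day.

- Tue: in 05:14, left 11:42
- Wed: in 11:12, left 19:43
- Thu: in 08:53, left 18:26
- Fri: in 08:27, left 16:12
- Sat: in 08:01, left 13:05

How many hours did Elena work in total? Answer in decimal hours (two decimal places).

34.85 hours

Tue: 05:14–11:42 = 6 h 28 min; less 30 min break → 5 h 58 min
Wed: 11:12–19:43 = 8 h 31 min; less 30 min break → 8 h 1 min
Thu: 08:53–18:26 = 9 h 33 min; less 30 min break → 9 h 3 min
Fri: 08:27–16:12 = 7 h 45 min; less 30 min break → 7 h 15 min
Sat: 08:01–13:05 = 5 h 4 min; less 30 min break → 4 h 34 min
Total: 5 h 58 min + 8 h 1 min + 9 h 3 min + 7 h 15 min + 4 h 34 min = 34 h 51 min.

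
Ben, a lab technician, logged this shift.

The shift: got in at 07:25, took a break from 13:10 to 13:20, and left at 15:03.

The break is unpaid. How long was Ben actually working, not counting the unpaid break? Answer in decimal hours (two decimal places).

The shift: 07:25–15:03 = 7 h 38 min; less 10 min break → 7 h 28 min

7.47 hours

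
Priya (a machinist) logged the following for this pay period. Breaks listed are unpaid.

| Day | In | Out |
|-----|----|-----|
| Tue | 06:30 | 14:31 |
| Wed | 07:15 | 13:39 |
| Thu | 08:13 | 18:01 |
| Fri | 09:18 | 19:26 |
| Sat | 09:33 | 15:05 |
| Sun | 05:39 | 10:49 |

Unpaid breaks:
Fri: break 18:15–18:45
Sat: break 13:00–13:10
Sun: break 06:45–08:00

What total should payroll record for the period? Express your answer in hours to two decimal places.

Tue: 06:30–14:31 = 8 h 1 min
Wed: 07:15–13:39 = 6 h 24 min
Thu: 08:13–18:01 = 9 h 48 min
Fri: 09:18–19:26 = 10 h 8 min; less 30 min break → 9 h 38 min
Sat: 09:33–15:05 = 5 h 32 min; less 10 min break → 5 h 22 min
Sun: 05:39–10:49 = 5 h 10 min; less 75 min break → 3 h 55 min
Total: 8 h 1 min + 6 h 24 min + 9 h 48 min + 9 h 38 min + 5 h 22 min + 3 h 55 min = 43 h 8 min.

43.13 hours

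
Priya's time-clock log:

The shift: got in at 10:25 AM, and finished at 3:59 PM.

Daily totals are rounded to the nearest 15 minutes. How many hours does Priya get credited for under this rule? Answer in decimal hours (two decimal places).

5.50 hours

The shift: 10:25 AM–3:59 PM = 5 h 34 min → rounds to 5 h 30 min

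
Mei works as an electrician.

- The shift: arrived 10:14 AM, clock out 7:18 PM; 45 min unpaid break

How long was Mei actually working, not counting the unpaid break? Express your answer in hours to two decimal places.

The shift: 10:14 AM–7:18 PM = 9 h 4 min; less 45 min break → 8 h 19 min

8.32 hours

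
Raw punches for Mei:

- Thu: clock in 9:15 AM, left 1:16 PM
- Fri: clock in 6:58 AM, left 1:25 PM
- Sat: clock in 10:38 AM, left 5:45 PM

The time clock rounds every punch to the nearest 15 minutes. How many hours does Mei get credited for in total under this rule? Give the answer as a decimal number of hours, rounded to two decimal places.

17.50 hours

Thu: in 9:15 AM→9:15 AM, out 1:16 PM→1:15 PM; 4 h 0 min
Fri: in 6:58 AM→7:00 AM, out 1:25 PM→1:30 PM; 6 h 30 min
Sat: in 10:38 AM→10:45 AM, out 5:45 PM→5:45 PM; 7 h 0 min
Total credited: 17 h 30 min.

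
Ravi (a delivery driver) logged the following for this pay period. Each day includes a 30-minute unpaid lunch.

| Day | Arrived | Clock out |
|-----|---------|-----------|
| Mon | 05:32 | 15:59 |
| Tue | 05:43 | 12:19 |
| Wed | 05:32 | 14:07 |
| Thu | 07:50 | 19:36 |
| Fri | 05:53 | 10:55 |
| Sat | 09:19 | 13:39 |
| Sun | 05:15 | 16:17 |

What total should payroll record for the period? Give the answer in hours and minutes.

54 h 18 min

Mon: 05:32–15:59 = 10 h 27 min; less 30 min break → 9 h 57 min
Tue: 05:43–12:19 = 6 h 36 min; less 30 min break → 6 h 6 min
Wed: 05:32–14:07 = 8 h 35 min; less 30 min break → 8 h 5 min
Thu: 07:50–19:36 = 11 h 46 min; less 30 min break → 11 h 16 min
Fri: 05:53–10:55 = 5 h 2 min; less 30 min break → 4 h 32 min
Sat: 09:19–13:39 = 4 h 20 min; less 30 min break → 3 h 50 min
Sun: 05:15–16:17 = 11 h 2 min; less 30 min break → 10 h 32 min
Total: 9 h 57 min + 6 h 6 min + 8 h 5 min + 11 h 16 min + 4 h 32 min + 3 h 50 min + 10 h 32 min = 54 h 18 min.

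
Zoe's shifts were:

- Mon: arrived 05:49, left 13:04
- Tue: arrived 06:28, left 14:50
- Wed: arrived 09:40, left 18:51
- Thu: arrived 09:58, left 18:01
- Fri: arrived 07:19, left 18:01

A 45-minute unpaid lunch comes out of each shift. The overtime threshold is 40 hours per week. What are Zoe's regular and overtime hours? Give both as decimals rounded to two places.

Mon: 05:49–13:04 = 7 h 15 min; less 45 min break → 6 h 30 min
Tue: 06:28–14:50 = 8 h 22 min; less 45 min break → 7 h 37 min
Wed: 09:40–18:51 = 9 h 11 min; less 45 min break → 8 h 26 min
Thu: 09:58–18:01 = 8 h 3 min; less 45 min break → 7 h 18 min
Fri: 07:19–18:01 = 10 h 42 min; less 45 min break → 9 h 57 min
Total worked: 39 h 48 min = 39.80 h.
Threshold 40 h → overtime 0 h 0 min, regular 39 h 48 min.

Regular 39.80 hours, overtime 0.00 hours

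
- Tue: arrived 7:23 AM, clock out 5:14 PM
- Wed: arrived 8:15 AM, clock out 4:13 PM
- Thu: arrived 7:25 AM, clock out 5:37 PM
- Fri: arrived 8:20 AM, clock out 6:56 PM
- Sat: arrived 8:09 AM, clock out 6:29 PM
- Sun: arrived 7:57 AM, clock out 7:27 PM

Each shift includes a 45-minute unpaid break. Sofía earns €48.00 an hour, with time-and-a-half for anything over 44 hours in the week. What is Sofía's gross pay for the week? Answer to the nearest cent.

€2972.40

Tue: 7:23 AM–5:14 PM = 9 h 51 min; less 45 min break → 9 h 6 min
Wed: 8:15 AM–4:13 PM = 7 h 58 min; less 45 min break → 7 h 13 min
Thu: 7:25 AM–5:37 PM = 10 h 12 min; less 45 min break → 9 h 27 min
Fri: 8:20 AM–6:56 PM = 10 h 36 min; less 45 min break → 9 h 51 min
Sat: 8:09 AM–6:29 PM = 10 h 20 min; less 45 min break → 9 h 35 min
Sun: 7:57 AM–7:27 PM = 11 h 30 min; less 45 min break → 10 h 45 min
Total worked: 55 h 57 min = 3357 min.
Regular 44 h 0 min = 2640 min at €48.00/h; overtime 11 h 57 min = 717 min at €72.00/h.
Pay = (2640 × €48.00 + 717 × €72.00) ÷ 60 = €2972.40.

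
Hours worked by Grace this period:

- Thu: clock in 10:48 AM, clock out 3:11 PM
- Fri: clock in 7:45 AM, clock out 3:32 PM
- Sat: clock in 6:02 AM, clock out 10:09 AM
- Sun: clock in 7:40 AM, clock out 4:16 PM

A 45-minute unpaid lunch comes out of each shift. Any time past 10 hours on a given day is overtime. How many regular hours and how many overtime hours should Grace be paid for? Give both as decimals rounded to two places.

Thu: 10:48 AM–3:11 PM = 4 h 23 min; less 45 min break → 3 h 38 min
Fri: 7:45 AM–3:32 PM = 7 h 47 min; less 45 min break → 7 h 2 min
Sat: 6:02 AM–10:09 AM = 4 h 7 min; less 45 min break → 3 h 22 min
Sun: 7:40 AM–4:16 PM = 8 h 36 min; less 45 min break → 7 h 51 min
Thu reg 3 h 38 min / OT 0 h 0 min; Fri reg 7 h 2 min / OT 0 h 0 min; Sat reg 3 h 22 min / OT 0 h 0 min; Sun reg 7 h 51 min / OT 0 h 0 min.
Totals: regular 21 h 53 min, overtime 0 h 0 min.

Regular 21.88 hours, overtime 0.00 hours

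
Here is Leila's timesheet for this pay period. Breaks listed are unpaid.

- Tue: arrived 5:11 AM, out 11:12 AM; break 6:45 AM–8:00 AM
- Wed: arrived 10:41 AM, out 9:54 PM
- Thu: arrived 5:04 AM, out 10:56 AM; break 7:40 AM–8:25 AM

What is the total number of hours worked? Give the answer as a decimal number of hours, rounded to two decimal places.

Tue: 5:11 AM–11:12 AM = 6 h 1 min; less 75 min break → 4 h 46 min
Wed: 10:41 AM–9:54 PM = 11 h 13 min
Thu: 5:04 AM–10:56 AM = 5 h 52 min; less 45 min break → 5 h 7 min
Total: 4 h 46 min + 11 h 13 min + 5 h 7 min = 21 h 6 min.

21.10 hours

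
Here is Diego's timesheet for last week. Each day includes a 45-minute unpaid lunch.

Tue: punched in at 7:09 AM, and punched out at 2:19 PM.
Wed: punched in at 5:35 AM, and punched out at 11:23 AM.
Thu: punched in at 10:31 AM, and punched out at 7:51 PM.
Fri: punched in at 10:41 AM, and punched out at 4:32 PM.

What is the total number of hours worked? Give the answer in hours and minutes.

25 h 9 min

Tue: 7:09 AM–2:19 PM = 7 h 10 min; less 45 min break → 6 h 25 min
Wed: 5:35 AM–11:23 AM = 5 h 48 min; less 45 min break → 5 h 3 min
Thu: 10:31 AM–7:51 PM = 9 h 20 min; less 45 min break → 8 h 35 min
Fri: 10:41 AM–4:32 PM = 5 h 51 min; less 45 min break → 5 h 6 min
Total: 6 h 25 min + 5 h 3 min + 8 h 35 min + 5 h 6 min = 25 h 9 min.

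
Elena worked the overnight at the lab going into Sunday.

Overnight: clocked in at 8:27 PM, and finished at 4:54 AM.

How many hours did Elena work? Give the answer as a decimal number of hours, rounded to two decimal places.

8.45 hours

Overnight: 8:27 PM → midnight = 3 h 33 min; midnight → 4:54 AM = 4 h 54 min; span 8 h 27 min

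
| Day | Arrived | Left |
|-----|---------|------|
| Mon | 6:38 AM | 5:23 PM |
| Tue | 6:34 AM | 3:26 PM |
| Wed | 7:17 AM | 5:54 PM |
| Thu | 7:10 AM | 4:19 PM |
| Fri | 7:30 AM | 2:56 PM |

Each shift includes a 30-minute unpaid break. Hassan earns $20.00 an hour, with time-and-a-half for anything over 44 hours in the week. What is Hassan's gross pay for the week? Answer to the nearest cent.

$889.50

Mon: 6:38 AM–5:23 PM = 10 h 45 min; less 30 min break → 10 h 15 min
Tue: 6:34 AM–3:26 PM = 8 h 52 min; less 30 min break → 8 h 22 min
Wed: 7:17 AM–5:54 PM = 10 h 37 min; less 30 min break → 10 h 7 min
Thu: 7:10 AM–4:19 PM = 9 h 9 min; less 30 min break → 8 h 39 min
Fri: 7:30 AM–2:56 PM = 7 h 26 min; less 30 min break → 6 h 56 min
Total worked: 44 h 19 min = 2659 min.
Regular 44 h 0 min = 2640 min at $20.00/h; overtime 0 h 19 min = 19 min at $30.00/h.
Pay = (2640 × $20.00 + 19 × $30.00) ÷ 60 = $889.50.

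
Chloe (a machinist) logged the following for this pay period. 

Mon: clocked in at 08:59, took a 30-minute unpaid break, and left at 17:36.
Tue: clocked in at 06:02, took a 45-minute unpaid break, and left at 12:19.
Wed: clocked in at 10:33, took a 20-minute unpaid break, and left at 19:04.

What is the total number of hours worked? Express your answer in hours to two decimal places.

21.83 hours

Mon: 08:59–17:36 = 8 h 37 min; less 30 min break → 8 h 7 min
Tue: 06:02–12:19 = 6 h 17 min; less 45 min break → 5 h 32 min
Wed: 10:33–19:04 = 8 h 31 min; less 20 min break → 8 h 11 min
Total: 8 h 7 min + 5 h 32 min + 8 h 11 min = 21 h 50 min.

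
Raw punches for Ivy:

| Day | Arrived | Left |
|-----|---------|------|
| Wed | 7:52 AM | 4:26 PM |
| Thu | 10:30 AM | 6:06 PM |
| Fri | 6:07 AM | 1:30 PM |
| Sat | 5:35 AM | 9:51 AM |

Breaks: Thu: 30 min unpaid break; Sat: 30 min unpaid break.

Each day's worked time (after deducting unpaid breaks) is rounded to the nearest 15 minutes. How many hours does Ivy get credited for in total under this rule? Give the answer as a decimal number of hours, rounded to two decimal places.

Wed: 7:52 AM–4:26 PM = 8 h 34 min → rounds to 8 h 30 min
Thu: 10:30 AM–6:06 PM = 7 h 36 min − 30 min = 7 h 6 min → rounds to 7 h 0 min
Fri: 6:07 AM–1:30 PM = 7 h 23 min → rounds to 7 h 30 min
Sat: 5:35 AM–9:51 AM = 4 h 16 min − 30 min = 3 h 46 min → rounds to 3 h 45 min
Total credited: 26 h 45 min.

26.75 hours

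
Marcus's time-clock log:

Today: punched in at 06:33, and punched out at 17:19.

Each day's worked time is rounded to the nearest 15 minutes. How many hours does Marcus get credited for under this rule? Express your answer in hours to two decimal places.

Today: 06:33–17:19 = 10 h 46 min → rounds to 10 h 45 min

10.75 hours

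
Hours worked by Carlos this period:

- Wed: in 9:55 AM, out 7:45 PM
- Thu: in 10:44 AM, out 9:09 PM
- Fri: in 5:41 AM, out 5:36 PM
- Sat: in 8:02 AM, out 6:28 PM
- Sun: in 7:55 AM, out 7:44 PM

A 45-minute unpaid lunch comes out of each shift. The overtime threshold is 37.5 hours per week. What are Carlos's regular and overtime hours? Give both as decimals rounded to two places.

Regular 37.50 hours, overtime 13.17 hours

Wed: 9:55 AM–7:45 PM = 9 h 50 min; less 45 min break → 9 h 5 min
Thu: 10:44 AM–9:09 PM = 10 h 25 min; less 45 min break → 9 h 40 min
Fri: 5:41 AM–5:36 PM = 11 h 55 min; less 45 min break → 11 h 10 min
Sat: 8:02 AM–6:28 PM = 10 h 26 min; less 45 min break → 9 h 41 min
Sun: 7:55 AM–7:44 PM = 11 h 49 min; less 45 min break → 11 h 4 min
Total worked: 50 h 40 min = 50.67 h.
Threshold 37.5 h → overtime 13 h 10 min, regular 37 h 30 min.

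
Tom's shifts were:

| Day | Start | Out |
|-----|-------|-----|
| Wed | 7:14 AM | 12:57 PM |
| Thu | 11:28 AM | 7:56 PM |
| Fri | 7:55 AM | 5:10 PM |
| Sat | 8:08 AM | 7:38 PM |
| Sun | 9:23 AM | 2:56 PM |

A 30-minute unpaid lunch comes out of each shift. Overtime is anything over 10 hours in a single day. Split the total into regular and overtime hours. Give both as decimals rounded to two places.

Wed: 7:14 AM–12:57 PM = 5 h 43 min; less 30 min break → 5 h 13 min
Thu: 11:28 AM–7:56 PM = 8 h 28 min; less 30 min break → 7 h 58 min
Fri: 7:55 AM–5:10 PM = 9 h 15 min; less 30 min break → 8 h 45 min
Sat: 8:08 AM–7:38 PM = 11 h 30 min; less 30 min break → 11 h 0 min
Sun: 9:23 AM–2:56 PM = 5 h 33 min; less 30 min break → 5 h 3 min
Wed reg 5 h 13 min / OT 0 h 0 min; Thu reg 7 h 58 min / OT 0 h 0 min; Fri reg 8 h 45 min / OT 0 h 0 min; Sat reg 10 h 0 min / OT 1 h 0 min; Sun reg 5 h 3 min / OT 0 h 0 min.
Totals: regular 36 h 59 min, overtime 1 h 0 min.

Regular 36.98 hours, overtime 1.00 hours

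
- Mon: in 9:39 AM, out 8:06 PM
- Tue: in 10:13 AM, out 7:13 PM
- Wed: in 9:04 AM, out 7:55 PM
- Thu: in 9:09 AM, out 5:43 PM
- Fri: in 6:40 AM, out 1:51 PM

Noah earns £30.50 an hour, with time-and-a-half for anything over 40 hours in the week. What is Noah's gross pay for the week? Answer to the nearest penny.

£1496.79

Mon: 9:39 AM–8:06 PM = 10 h 27 min
Tue: 10:13 AM–7:13 PM = 9 h 0 min
Wed: 9:04 AM–7:55 PM = 10 h 51 min
Thu: 9:09 AM–5:43 PM = 8 h 34 min
Fri: 6:40 AM–1:51 PM = 7 h 11 min
Total worked: 46 h 3 min = 2763 min.
Regular 40 h 0 min = 2400 min at £30.50/h; overtime 6 h 3 min = 363 min at £45.75/h.
Pay = (2400 × £30.50 + 363 × £45.75) ÷ 60 = £1496.79.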